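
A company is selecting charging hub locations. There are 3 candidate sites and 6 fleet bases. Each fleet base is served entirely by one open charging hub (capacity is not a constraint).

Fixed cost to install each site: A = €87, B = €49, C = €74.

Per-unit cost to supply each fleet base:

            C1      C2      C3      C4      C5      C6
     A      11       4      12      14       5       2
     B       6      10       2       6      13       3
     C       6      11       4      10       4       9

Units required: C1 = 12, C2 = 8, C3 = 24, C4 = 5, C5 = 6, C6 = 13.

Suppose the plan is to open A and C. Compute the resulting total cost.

Total cost: 461

Each fleet base is assigned to its cheapest site among the open ones.
{A, C}: C1→C 6·12=72, C2→A 4·8=32, C3→C 4·24=96, C4→C 10·5=50, C5→C 4·6=24, C6→A 2·13=26. Service 300; fixed 161; total 461.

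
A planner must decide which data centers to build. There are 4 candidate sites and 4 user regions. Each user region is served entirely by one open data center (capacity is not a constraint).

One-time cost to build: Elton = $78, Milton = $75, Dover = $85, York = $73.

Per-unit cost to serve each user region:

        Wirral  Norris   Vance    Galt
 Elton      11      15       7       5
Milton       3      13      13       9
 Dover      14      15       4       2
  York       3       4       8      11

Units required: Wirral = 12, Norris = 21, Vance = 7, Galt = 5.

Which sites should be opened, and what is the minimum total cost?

For any fixed open set, each user region goes to its cheapest open site; total = fixed + service.
{York}: Wirral→York 3·12=36, Norris→York 4·21=84, Vance→York 8·7=56, Galt→York 11·5=55. Service 231; fixed 73; total 304.
{Dover, York}: service 158 + fixed 158 = 316
{Elton, York}: Wirral→York 3·12=36, Norris→York 4·21=84, Vance→Elton 7·7=49, Galt→Elton 5·5=25. Service 194; fixed 151; total 345.
{Elton, Milton, Dover, York}: service 158 + fixed 311 = 469
No other subset beats 304.

Open York only; minimum total cost 304.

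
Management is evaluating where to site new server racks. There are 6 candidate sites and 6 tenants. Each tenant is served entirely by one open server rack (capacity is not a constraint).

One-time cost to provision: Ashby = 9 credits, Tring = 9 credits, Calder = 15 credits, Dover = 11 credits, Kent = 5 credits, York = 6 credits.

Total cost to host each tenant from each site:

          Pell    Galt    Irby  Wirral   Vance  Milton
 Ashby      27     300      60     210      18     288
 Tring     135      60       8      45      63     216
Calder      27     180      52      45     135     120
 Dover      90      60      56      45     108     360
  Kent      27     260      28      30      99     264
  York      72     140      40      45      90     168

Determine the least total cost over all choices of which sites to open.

Minimum total cost: 301

For any fixed open set, each tenant goes to its cheapest open site; total = fixed + service.
{Ashby, Tring, Calder, Kent}: Pell→Ashby 27, Galt→Tring 60, Irby→Tring 8, Wirral→Kent 30, Vance→Ashby 18, Milton→Calder 120. Service 263; fixed 38; total 301.
{Ashby, Tring, Calder, Kent, York}: Pell→Ashby 27, Galt→Tring 60, Irby→Tring 8, Wirral→Kent 30, Vance→Ashby 18, Milton→Calder 120. Service 263; fixed 44; total 307.
{Ashby, Tring, Calder}: Pell→Ashby 27, Galt→Tring 60, Irby→Tring 8, Wirral→Tring 45, Vance→Ashby 18, Milton→Calder 120. Service 278; fixed 33; total 311.
{Ashby, Tring, Calder, Dover, Kent, York}: service 263 + fixed 55 = 318
No other subset beats 301.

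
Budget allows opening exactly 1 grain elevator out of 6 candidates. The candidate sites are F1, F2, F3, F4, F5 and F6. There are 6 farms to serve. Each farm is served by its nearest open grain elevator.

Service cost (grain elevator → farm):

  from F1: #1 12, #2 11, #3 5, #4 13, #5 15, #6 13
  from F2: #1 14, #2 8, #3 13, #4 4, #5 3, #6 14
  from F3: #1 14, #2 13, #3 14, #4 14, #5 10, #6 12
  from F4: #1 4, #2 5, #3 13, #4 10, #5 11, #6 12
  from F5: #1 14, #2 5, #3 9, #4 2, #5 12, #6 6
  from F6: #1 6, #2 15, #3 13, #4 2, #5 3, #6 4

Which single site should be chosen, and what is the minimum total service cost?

With exactly 1 open, each farm uses its cheapest among the chosen.
{F6}: #1→F6 6, #2→F6 15, #3→F6 13, #4→F6 2, #5→F6 3, #6→F6 4. Service cost 43.
{F5}: service cost 48
{F4}: service cost 55
Among all 6 size-1 choices, {F6} is lowest.

Choose F6 only; total service cost 43.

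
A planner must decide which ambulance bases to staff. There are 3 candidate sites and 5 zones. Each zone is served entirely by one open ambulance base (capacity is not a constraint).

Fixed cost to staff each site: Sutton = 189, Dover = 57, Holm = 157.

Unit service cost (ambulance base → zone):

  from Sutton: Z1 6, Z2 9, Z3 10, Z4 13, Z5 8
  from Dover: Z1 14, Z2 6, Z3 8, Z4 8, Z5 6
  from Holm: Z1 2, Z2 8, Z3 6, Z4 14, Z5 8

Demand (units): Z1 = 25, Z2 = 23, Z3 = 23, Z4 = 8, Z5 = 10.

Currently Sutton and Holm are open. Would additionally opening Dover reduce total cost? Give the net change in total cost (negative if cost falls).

Current service cost with {Sutton, Holm}: 556.
Adding Dover: each zone re-picks its cheapest; new service cost 450, saving 106.
Extra fixed cost: 57. Net change = 57 − 106 = -49.
(Totals: 902 → 853.)

Yes — net change −49 (cost falls by 49).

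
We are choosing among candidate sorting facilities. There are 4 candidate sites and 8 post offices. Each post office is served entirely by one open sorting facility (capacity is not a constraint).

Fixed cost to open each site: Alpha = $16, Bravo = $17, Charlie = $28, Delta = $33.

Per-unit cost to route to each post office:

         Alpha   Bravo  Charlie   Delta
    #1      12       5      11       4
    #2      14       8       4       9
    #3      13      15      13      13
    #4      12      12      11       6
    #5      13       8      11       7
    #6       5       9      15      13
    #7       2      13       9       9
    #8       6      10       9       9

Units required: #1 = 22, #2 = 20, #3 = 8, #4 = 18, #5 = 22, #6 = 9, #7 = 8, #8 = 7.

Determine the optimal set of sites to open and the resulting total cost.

For any fixed open set, each post office goes to its cheapest open site; total = fixed + service.
{Alpha, Charlie, Delta}: #1→Delta 4·22=88, #2→Charlie 4·20=80, #3→Alpha 13·8=104, #4→Delta 6·18=108, #5→Delta 7·22=154, #6→Alpha 5·9=45, #7→Alpha 2·8=16, #8→Alpha 6·7=42. Service 637; fixed 77; total 714.
{Alpha, Bravo, Charlie, Delta}: service 637 + fixed 94 = 731
{Alpha, Bravo, Delta}: service 717 + fixed 66 = 783
{Alpha}: #1→Alpha 12·22=264, #2→Alpha 14·20=280, #3→Alpha 13·8=104, #4→Alpha 12·18=216, #5→Alpha 13·22=286, #6→Alpha 5·9=45, #7→Alpha 2·8=16, #8→Alpha 6·7=42. Service 1253; fixed 16; total 1269.
No other subset beats 714.

Open Alpha, Charlie and Delta; minimum total cost 714.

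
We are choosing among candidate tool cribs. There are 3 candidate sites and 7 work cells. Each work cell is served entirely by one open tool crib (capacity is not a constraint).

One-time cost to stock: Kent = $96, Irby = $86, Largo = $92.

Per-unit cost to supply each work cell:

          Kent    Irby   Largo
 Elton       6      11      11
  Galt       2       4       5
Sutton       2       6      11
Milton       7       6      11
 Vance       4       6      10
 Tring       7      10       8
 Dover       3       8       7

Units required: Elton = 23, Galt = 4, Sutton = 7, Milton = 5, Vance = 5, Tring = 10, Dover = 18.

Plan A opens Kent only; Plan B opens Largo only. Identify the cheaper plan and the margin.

Plan A is cheaper by 318.

Plan A: {Kent}: Elton→Kent 6·23=138, Galt→Kent 2·4=8, Sutton→Kent 2·7=14, Milton→Kent 7·5=35, Vance→Kent 4·5=20, Tring→Kent 7·10=70, Dover→Kent 3·18=54. Service 339; fixed 96; total 435.
Plan B: {Largo}: Elton→Largo 11·23=253, Galt→Largo 5·4=20, Sutton→Largo 11·7=77, Milton→Largo 11·5=55, Vance→Largo 10·5=50, Tring→Largo 8·10=80, Dover→Largo 7·18=126. Service 661; fixed 92; total 753.
Difference: |435 − 753| = 318.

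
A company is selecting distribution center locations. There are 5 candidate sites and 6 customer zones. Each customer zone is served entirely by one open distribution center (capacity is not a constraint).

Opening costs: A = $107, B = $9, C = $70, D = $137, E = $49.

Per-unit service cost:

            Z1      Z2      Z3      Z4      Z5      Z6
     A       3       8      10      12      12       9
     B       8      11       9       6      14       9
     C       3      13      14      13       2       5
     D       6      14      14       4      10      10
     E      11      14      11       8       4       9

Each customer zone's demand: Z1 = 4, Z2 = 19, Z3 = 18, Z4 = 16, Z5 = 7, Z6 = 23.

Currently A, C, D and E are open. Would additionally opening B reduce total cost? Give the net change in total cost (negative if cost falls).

Yes — net change −9 (cost falls by 9).

Current service cost with {A, C, D, E}: 537.
Adding B: each customer zone re-picks its cheapest; new service cost 519, saving 18.
Extra fixed cost: 9. Net change = 9 − 18 = -9.
(Totals: 900 → 891.)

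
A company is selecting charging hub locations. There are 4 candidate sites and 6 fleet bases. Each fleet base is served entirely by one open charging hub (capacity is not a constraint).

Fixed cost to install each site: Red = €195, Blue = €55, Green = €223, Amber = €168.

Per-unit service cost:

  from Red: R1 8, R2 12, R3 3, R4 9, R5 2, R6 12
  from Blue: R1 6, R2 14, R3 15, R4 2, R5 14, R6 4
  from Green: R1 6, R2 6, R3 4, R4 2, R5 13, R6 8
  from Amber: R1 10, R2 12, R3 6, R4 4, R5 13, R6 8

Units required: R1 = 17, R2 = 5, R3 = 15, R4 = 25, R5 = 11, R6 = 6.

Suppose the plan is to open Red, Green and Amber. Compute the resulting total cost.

Total cost: 883

Each fleet base is assigned to its cheapest site among the open ones.
{Red, Green, Amber}: R1→Green 6·17=102, R2→Green 6·5=30, R3→Red 3·15=45, R4→Green 2·25=50, R5→Red 2·11=22, R6→Green 8·6=48. Service 297; fixed 586; total 883.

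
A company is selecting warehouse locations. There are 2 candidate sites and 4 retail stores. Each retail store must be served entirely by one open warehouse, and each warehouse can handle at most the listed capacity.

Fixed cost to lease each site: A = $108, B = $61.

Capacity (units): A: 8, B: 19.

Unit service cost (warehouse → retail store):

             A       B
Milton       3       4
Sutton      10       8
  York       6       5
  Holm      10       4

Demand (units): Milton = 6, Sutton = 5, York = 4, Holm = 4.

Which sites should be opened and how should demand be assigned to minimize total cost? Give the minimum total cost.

Minimum total cost: 161

Open {B}: Milton→B 4·6=24, Sutton→B 8·5=40, York→B 5·4=20, Holm→B 4·4=16.
Loads: B carries 19/19. Service 100; fixed 61; total 161.
Next best feasible plan costs 263.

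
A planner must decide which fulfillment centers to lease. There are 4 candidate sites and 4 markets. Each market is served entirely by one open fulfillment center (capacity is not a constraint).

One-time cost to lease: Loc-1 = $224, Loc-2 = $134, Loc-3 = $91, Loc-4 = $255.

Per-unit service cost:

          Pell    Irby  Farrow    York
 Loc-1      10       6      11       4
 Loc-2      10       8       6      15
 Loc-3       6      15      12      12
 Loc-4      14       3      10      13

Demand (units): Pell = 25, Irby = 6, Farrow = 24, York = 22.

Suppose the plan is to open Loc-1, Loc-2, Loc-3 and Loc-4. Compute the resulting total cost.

Each market is assigned to its cheapest site among the open ones.
{Loc-1, Loc-2, Loc-3, Loc-4}: Pell→Loc-3 6·25=150, Irby→Loc-4 3·6=18, Farrow→Loc-2 6·24=144, York→Loc-1 4·22=88. Service 400; fixed 704; total 1104.

Total cost: 1104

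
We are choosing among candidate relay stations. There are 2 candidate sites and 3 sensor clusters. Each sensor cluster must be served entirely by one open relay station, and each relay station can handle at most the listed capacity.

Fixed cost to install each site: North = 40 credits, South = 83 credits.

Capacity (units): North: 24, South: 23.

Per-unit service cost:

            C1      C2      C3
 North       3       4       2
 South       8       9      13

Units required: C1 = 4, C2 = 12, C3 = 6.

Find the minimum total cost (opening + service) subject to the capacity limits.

Open {North}: C1→North 3·4=12, C2→North 4·12=48, C3→North 2·6=12.
Loads: North carries 22/24. Service 72; fixed 40; total 112.
Next best feasible plan costs 195.

Minimum total cost: 112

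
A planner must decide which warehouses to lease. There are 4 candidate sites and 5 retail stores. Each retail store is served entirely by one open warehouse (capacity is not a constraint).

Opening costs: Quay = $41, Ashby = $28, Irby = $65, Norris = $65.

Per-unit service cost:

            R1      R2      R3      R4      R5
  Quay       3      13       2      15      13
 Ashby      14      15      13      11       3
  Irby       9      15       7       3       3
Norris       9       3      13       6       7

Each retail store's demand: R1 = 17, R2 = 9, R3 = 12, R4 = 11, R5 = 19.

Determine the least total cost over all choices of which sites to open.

For any fixed open set, each retail store goes to its cheapest open site; total = fixed + service.
{Quay, Ashby, Norris}: R1→Quay 3·17=51, R2→Norris 3·9=27, R3→Quay 2·12=24, R4→Norris 6·11=66, R5→Ashby 3·19=57. Service 225; fixed 134; total 359.
{Quay, Irby, Norris}: service 192 + fixed 171 = 363
{Quay, Irby}: R1→Quay 3·17=51, R2→Quay 13·9=117, R3→Quay 2·12=24, R4→Irby 3·11=33, R5→Irby 3·19=57. Service 282; fixed 106; total 388.
{Quay, Ashby, Irby, Norris}: R1→Quay 3·17=51, R2→Norris 3·9=27, R3→Quay 2·12=24, R4→Irby 3·11=33, R5→Ashby 3·19=57. Service 192; fixed 199; total 391.
(All 15 nonempty subsets were checked; Quay, Ashby and Norris is lowest.)

Minimum total cost: 359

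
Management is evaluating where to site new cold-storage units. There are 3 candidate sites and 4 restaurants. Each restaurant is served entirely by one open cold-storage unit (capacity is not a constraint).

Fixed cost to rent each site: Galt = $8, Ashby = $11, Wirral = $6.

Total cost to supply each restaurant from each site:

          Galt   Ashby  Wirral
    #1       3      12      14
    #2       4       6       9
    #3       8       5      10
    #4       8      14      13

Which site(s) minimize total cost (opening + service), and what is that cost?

For any fixed open set, each restaurant goes to its cheapest open site; total = fixed + service.
{Galt}: #1→Galt 3, #2→Galt 4, #3→Galt 8, #4→Galt 8. Service 23; fixed 8; total 31.
{Galt, Wirral}: service 23 + fixed 14 = 37
{Galt, Ashby}: service 20 + fixed 19 = 39
{Galt, Ashby, Wirral}: service 20 + fixed 25 = 45
(All 7 nonempty subsets were checked; Galt only is lowest.)

Open Galt only; minimum total cost 31.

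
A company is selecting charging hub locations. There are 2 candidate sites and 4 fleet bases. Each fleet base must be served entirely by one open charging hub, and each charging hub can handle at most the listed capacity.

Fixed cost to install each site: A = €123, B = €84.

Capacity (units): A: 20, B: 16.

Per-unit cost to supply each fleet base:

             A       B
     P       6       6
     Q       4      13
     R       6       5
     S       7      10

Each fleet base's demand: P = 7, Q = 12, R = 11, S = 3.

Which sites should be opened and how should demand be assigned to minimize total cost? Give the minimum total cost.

Minimum total cost: 382

Open {A, B}: P→A 6·7=42, Q→A 4·12=48, R→B 5·11=55, S→B 10·3=30.
Loads: A carries 19/20, B carries 14/16. Service 175; fixed 207; total 382.
Next best feasible plan costs 501.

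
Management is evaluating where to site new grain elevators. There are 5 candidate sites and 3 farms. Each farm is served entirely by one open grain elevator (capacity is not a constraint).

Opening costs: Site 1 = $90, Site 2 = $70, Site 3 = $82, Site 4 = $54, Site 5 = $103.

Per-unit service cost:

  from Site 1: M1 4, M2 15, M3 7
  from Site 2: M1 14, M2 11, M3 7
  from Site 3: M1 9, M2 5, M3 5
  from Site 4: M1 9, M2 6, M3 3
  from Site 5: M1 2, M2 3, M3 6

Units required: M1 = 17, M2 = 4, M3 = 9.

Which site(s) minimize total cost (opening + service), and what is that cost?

Open Site 5 only; minimum total cost 203.

For any fixed open set, each farm goes to its cheapest open site; total = fixed + service.
{Site 5}: M1→Site 5 2·17=34, M2→Site 5 3·4=12, M3→Site 5 6·9=54. Service 100; fixed 103; total 203.
{Site 4, Site 5}: M1→Site 5 2·17=34, M2→Site 5 3·4=12, M3→Site 4 3·9=27. Service 73; fixed 157; total 230.
{Site 4}: service 204 + fixed 54 = 258
{Site 1, Site 2, Site 3, Site 4, Site 5}: M1→Site 5 2·17=34, M2→Site 5 3·4=12, M3→Site 4 3·9=27. Service 73; fixed 399; total 472.
No other subset beats 203.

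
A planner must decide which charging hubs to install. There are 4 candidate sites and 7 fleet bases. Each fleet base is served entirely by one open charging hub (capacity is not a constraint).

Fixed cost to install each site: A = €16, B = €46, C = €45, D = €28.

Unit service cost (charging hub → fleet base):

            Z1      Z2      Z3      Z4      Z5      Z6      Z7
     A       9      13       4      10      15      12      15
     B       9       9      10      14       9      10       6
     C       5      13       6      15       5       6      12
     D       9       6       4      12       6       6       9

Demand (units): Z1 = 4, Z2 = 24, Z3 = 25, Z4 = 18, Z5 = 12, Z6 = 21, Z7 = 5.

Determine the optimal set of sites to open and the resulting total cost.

For any fixed open set, each fleet base goes to its cheapest open site; total = fixed + service.
{A, D}: Z1→A 9·4=36, Z2→D 6·24=144, Z3→A 4·25=100, Z4→A 10·18=180, Z5→D 6·12=72, Z6→D 6·21=126, Z7→D 9·5=45. Service 703; fixed 44; total 747.
{A, C, D}: service 675 + fixed 89 = 764
{D}: service 739 + fixed 28 = 767
{A, B, C, D}: Z1→C 5·4=20, Z2→D 6·24=144, Z3→A 4·25=100, Z4→A 10·18=180, Z5→C 5·12=60, Z6→C 6·21=126, Z7→B 6·5=30. Service 660; fixed 135; total 795.
No other subset beats 747.

Open A and D; minimum total cost 747.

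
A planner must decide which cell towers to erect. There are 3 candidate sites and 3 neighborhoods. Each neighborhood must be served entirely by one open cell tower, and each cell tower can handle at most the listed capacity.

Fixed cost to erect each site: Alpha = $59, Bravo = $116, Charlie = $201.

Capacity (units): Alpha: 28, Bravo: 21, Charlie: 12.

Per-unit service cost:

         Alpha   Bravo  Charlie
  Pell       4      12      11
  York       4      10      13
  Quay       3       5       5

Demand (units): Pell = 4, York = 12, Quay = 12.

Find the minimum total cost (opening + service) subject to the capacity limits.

Open {Alpha}: Pell→Alpha 4·4=16, York→Alpha 4·12=48, Quay→Alpha 3·12=36.
Loads: Alpha carries 28/28. Service 100; fixed 59; total 159.
Next best feasible plan costs 275.

Minimum total cost: 159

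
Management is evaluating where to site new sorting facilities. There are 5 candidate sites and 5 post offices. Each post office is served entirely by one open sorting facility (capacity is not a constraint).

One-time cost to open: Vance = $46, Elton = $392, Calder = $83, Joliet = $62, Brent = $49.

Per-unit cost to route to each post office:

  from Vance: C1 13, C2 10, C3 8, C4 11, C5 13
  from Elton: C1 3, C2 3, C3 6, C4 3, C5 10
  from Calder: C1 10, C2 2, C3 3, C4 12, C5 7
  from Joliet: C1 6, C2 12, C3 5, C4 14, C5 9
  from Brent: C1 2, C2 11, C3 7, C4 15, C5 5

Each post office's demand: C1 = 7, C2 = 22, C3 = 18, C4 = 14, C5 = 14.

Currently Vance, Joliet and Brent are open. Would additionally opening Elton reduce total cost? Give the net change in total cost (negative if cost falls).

No — net change +126 (cost rises by 126).

Current service cost with {Vance, Joliet, Brent}: 548.
Adding Elton: each post office re-picks its cheapest; new service cost 282, saving 266.
Extra fixed cost: 392. Net change = 392 − 266 = 126.
(Totals: 705 → 831.)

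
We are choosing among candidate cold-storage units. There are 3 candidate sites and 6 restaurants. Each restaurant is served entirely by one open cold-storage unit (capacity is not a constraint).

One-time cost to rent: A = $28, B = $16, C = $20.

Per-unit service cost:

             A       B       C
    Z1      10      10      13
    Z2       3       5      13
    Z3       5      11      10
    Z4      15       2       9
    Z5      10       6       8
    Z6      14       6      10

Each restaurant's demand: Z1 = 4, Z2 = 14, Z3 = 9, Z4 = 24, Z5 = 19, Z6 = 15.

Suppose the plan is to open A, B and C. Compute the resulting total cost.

Each restaurant is assigned to its cheapest site among the open ones.
{A, B, C}: Z1→A 10·4=40, Z2→A 3·14=42, Z3→A 5·9=45, Z4→B 2·24=48, Z5→B 6·19=114, Z6→B 6·15=90. Service 379; fixed 64; total 443.

Total cost: 443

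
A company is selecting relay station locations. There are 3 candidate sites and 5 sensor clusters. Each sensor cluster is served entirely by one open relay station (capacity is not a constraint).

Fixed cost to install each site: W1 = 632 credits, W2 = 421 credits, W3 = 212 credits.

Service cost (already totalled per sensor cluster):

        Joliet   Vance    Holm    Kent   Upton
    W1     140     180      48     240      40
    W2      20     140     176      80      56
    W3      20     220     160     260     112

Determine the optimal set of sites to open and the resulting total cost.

For any fixed open set, each sensor cluster goes to its cheapest open site; total = fixed + service.
{W2}: Joliet→W2 20, Vance→W2 140, Holm→W2 176, Kent→W2 80, Upton→W2 56. Service 472; fixed 421; total 893.
{W3}: service 772 + fixed 212 = 984
{W2, W3}: Joliet→W2 20, Vance→W2 140, Holm→W3 160, Kent→W2 80, Upton→W2 56. Service 456; fixed 633; total 1089.
{W1, W2, W3}: service 328 + fixed 1265 = 1593
No other subset beats 893.

Open W2 only; minimum total cost 893.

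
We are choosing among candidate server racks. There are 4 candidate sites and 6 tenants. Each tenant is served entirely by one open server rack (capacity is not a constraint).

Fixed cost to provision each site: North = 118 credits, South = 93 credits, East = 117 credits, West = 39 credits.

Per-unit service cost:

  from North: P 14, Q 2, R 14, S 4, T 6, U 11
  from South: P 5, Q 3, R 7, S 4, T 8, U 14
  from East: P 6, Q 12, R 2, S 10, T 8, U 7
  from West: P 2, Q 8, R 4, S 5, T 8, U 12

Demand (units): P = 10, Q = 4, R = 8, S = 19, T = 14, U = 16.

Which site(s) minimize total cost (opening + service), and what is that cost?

For any fixed open set, each tenant goes to its cheapest open site; total = fixed + service.
{West}: P→West 2·10=20, Q→West 8·4=32, R→West 4·8=32, S→West 5·19=95, T→West 8·14=112, U→West 12·16=192. Service 483; fixed 39; total 522.
{East, West}: service 387 + fixed 156 = 543
{North, West}: P→West 2·10=20, Q→North 2·4=8, R→West 4·8=32, S→North 4·19=76, T→North 6·14=84, U→North 11·16=176. Service 396; fixed 157; total 553.
{North, South, East, West}: service 316 + fixed 367 = 683
(All 15 nonempty subsets were checked; West only is lowest.)

Open West only; minimum total cost 522.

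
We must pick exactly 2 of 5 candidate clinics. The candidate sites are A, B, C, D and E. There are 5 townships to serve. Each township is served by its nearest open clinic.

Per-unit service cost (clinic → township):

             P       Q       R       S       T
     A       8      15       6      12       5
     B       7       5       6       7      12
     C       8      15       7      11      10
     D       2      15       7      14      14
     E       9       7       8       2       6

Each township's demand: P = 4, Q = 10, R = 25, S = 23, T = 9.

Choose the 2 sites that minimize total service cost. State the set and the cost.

With exactly 2 open, each township uses its cheapest among the chosen.
{B, E}: P→B 7·4=28, Q→B 5·10=50, R→B 6·25=150, S→E 2·23=46, T→E 6·9=54. Service cost 328.
{A, E}: service cost 343
{D, E}: service cost 353
Among all 10 size-2 choices, {B, E} is lowest.

Choose B and E; total service cost 328.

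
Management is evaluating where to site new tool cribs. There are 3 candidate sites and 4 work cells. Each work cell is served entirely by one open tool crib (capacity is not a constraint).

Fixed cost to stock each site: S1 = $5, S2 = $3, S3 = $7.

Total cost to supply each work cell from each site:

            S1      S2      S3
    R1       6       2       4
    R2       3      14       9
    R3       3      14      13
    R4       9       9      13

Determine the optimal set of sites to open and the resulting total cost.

Open S1 and S2; minimum total cost 25.

For any fixed open set, each work cell goes to its cheapest open site; total = fixed + service.
{S1, S2}: R1→S2 2, R2→S1 3, R3→S1 3, R4→S1 9. Service 17; fixed 8; total 25.
{S1}: service 21 + fixed 5 = 26
{S1, S3}: service 19 + fixed 12 = 31
{S1, S2, S3}: service 17 + fixed 15 = 32
No other subset beats 25.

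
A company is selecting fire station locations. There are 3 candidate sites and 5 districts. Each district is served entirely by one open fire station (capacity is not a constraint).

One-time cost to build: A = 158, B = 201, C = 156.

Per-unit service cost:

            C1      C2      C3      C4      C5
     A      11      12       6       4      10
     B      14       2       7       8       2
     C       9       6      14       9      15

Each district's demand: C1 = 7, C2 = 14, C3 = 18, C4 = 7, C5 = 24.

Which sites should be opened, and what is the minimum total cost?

For any fixed open set, each district goes to its cheapest open site; total = fixed + service.
{B}: C1→B 14·7=98, C2→B 2·14=28, C3→B 7·18=126, C4→B 8·7=56, C5→B 2·24=48. Service 356; fixed 201; total 557.
{A, B}: C1→A 11·7=77, C2→B 2·14=28, C3→A 6·18=108, C4→A 4·7=28, C5→B 2·24=48. Service 289; fixed 359; total 648.
{B, C}: C1→C 9·7=63, C2→B 2·14=28, C3→B 7·18=126, C4→B 8·7=56, C5→B 2·24=48. Service 321; fixed 357; total 678.
{A, B, C}: C1→C 9·7=63, C2→B 2·14=28, C3→A 6·18=108, C4→A 4·7=28, C5→B 2·24=48. Service 275; fixed 515; total 790.
(All 7 nonempty subsets were checked; B only is lowest.)

Open B only; minimum total cost 557.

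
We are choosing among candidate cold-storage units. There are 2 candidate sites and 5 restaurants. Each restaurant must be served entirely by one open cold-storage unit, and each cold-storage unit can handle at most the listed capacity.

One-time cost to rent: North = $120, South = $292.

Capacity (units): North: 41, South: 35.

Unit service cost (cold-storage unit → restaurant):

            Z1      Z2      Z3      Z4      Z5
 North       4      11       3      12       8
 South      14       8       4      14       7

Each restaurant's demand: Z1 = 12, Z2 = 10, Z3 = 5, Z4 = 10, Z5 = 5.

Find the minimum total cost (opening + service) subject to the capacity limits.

Minimum total cost: 710

Open {North, South}: Z1→North 4·12=48, Z2→South 8·10=80, Z3→North 3·5=15, Z4→North 12·10=120, Z5→South 7·5=35.
Loads: North carries 27/41, South carries 15/35. Service 298; fixed 412; total 710.
Next best feasible plan costs 715.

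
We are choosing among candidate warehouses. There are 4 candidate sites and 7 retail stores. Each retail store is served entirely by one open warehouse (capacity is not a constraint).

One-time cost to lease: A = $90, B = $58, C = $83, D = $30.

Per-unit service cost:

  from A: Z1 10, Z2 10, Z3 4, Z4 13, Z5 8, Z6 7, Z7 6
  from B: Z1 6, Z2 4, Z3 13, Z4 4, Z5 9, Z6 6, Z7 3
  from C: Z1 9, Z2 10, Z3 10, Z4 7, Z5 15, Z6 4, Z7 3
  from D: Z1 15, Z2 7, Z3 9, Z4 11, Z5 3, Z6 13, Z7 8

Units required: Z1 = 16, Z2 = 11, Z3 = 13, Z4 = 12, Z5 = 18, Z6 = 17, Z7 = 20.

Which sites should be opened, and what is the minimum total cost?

For any fixed open set, each retail store goes to its cheapest open site; total = fixed + service.
{B, D}: Z1→B 6·16=96, Z2→B 4·11=44, Z3→D 9·13=117, Z4→B 4·12=48, Z5→D 3·18=54, Z6→B 6·17=102, Z7→B 3·20=60. Service 521; fixed 88; total 609.
{A, B, D}: Z1→B 6·16=96, Z2→B 4·11=44, Z3→A 4·13=52, Z4→B 4·12=48, Z5→D 3·18=54, Z6→B 6·17=102, Z7→B 3·20=60. Service 456; fixed 178; total 634.
{B, C, D}: Z1→B 6·16=96, Z2→B 4·11=44, Z3→D 9·13=117, Z4→B 4·12=48, Z5→D 3·18=54, Z6→C 4·17=68, Z7→B 3·20=60. Service 487; fixed 171; total 658.
{A, B, C, D}: service 422 + fixed 261 = 683
No other subset beats 609.

Open B and D; minimum total cost 609.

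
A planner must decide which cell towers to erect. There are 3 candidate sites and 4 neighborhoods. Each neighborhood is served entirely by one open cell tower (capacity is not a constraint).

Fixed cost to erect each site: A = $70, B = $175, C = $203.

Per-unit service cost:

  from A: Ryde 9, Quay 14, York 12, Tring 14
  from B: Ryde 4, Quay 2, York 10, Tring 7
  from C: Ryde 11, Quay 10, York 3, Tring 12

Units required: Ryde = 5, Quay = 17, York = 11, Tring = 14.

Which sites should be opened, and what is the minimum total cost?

Open B only; minimum total cost 437.

For any fixed open set, each neighborhood goes to its cheapest open site; total = fixed + service.
{B}: Ryde→B 4·5=20, Quay→B 2·17=34, York→B 10·11=110, Tring→B 7·14=98. Service 262; fixed 175; total 437.
{A, B}: service 262 + fixed 245 = 507
{B, C}: Ryde→B 4·5=20, Quay→B 2·17=34, York→C 3·11=33, Tring→B 7·14=98. Service 185; fixed 378; total 563.
{A, B, C}: Ryde→B 4·5=20, Quay→B 2·17=34, York→C 3·11=33, Tring→B 7·14=98. Service 185; fixed 448; total 633.
(All 7 nonempty subsets were checked; B only is lowest.)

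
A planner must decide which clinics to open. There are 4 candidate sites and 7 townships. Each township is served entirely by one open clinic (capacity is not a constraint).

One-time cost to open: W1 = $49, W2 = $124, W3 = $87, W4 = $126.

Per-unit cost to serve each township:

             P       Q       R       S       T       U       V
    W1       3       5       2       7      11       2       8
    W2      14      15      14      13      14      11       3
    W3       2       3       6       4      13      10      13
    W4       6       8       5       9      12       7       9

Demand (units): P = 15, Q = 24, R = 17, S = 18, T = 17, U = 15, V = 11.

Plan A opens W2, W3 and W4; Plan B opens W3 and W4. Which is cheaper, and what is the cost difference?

Plan B is cheaper by 58.

Plan A: {W2, W3, W4}: P→W3 2·15=30, Q→W3 3·24=72, R→W4 5·17=85, S→W3 4·18=72, T→W4 12·17=204, U→W4 7·15=105, V→W2 3·11=33. Service 601; fixed 337; total 938.
Plan B: {W3, W4}: P→W3 2·15=30, Q→W3 3·24=72, R→W4 5·17=85, S→W3 4·18=72, T→W4 12·17=204, U→W4 7·15=105, V→W4 9·11=99. Service 667; fixed 213; total 880.
Difference: |938 − 880| = 58.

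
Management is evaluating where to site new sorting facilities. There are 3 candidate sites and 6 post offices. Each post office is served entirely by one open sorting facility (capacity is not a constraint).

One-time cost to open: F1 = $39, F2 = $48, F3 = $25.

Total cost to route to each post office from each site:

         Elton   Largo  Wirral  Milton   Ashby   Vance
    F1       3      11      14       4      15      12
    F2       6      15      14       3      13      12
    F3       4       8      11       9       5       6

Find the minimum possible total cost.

For any fixed open set, each post office goes to its cheapest open site; total = fixed + service.
{F3}: Elton→F3 4, Largo→F3 8, Wirral→F3 11, Milton→F3 9, Ashby→F3 5, Vance→F3 6. Service 43; fixed 25; total 68.
{F1}: service 59 + fixed 39 = 98
{F1, F3}: Elton→F1 3, Largo→F3 8, Wirral→F3 11, Milton→F1 4, Ashby→F3 5, Vance→F3 6. Service 37; fixed 64; total 101.
{F1, F2, F3}: Elton→F1 3, Largo→F3 8, Wirral→F3 11, Milton→F2 3, Ashby→F3 5, Vance→F3 6. Service 36; fixed 112; total 148.
No other subset beats 68.

Minimum total cost: 68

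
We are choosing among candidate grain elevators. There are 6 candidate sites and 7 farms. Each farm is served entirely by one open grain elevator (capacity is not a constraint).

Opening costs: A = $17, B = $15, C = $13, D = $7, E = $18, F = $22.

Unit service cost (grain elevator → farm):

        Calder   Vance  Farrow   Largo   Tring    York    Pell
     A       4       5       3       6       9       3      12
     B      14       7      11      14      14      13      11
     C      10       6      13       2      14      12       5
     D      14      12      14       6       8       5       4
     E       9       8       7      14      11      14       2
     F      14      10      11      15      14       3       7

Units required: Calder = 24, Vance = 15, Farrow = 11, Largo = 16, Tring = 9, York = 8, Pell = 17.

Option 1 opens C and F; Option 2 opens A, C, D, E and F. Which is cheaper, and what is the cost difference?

Option 1: {C, F}: Calder→C 10·24=240, Vance→C 6·15=90, Farrow→F 11·11=121, Largo→C 2·16=32, Tring→C 14·9=126, York→F 3·8=24, Pell→C 5·17=85. Service 718; fixed 35; total 753.
Option 2: {A, C, D, E, F}: Calder→A 4·24=96, Vance→A 5·15=75, Farrow→A 3·11=33, Largo→C 2·16=32, Tring→D 8·9=72, York→A 3·8=24, Pell→E 2·17=34. Service 366; fixed 77; total 443.
Difference: |753 − 443| = 310.

Option 2 is cheaper by 310.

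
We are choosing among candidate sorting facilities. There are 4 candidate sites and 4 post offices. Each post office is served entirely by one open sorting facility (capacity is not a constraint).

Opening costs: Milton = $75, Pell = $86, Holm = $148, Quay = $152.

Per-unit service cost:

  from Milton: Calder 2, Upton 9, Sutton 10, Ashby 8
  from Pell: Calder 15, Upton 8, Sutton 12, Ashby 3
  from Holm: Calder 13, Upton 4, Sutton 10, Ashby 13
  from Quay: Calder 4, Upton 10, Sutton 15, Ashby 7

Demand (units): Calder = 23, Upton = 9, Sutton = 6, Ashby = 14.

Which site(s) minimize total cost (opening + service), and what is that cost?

For any fixed open set, each post office goes to its cheapest open site; total = fixed + service.
{Milton}: Calder→Milton 2·23=46, Upton→Milton 9·9=81, Sutton→Milton 10·6=60, Ashby→Milton 8·14=112. Service 299; fixed 75; total 374.
{Milton, Pell}: service 220 + fixed 161 = 381
{Milton, Holm}: service 254 + fixed 223 = 477
{Milton, Pell, Holm, Quay}: service 184 + fixed 461 = 645
(All 15 nonempty subsets were checked; Milton only is lowest.)

Open Milton only; minimum total cost 374.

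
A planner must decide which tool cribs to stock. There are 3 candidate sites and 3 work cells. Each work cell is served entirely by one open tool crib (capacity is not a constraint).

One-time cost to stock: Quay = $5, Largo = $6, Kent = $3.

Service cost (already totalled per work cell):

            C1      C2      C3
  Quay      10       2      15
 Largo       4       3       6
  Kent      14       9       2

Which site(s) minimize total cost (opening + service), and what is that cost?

Open Largo and Kent; minimum total cost 18.

For any fixed open set, each work cell goes to its cheapest open site; total = fixed + service.
{Largo, Kent}: C1→Largo 4, C2→Largo 3, C3→Kent 2. Service 9; fixed 9; total 18.
{Largo}: C1→Largo 4, C2→Largo 3, C3→Largo 6. Service 13; fixed 6; total 19.
{Quay, Largo, Kent}: service 8 + fixed 14 = 22
{Kent}: service 25 + fixed 3 = 28
No other subset beats 18.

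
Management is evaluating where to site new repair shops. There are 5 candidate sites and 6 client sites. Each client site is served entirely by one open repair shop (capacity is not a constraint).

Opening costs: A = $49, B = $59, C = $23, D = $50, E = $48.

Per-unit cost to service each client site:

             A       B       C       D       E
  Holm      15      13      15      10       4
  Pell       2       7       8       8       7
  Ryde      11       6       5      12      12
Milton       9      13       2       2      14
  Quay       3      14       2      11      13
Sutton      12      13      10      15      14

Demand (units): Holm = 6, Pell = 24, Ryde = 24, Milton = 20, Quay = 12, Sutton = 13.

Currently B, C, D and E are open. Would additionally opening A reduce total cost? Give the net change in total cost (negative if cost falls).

Current service cost with {B, C, D, E}: 506.
Adding A: each client site re-picks its cheapest; new service cost 386, saving 120.
Extra fixed cost: 49. Net change = 49 − 120 = -71.
(Totals: 686 → 615.)

Yes — net change −71 (cost falls by 71).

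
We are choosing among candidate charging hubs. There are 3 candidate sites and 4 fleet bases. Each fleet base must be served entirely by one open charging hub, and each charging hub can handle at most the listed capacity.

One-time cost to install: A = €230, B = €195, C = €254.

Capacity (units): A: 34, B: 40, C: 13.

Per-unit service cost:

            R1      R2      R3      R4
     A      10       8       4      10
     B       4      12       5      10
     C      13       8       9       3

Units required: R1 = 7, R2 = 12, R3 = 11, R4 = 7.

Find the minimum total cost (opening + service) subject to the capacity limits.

Open {B}: R1→B 4·7=28, R2→B 12·12=144, R3→B 5·11=55, R4→B 10·7=70.
Loads: B carries 37/40. Service 297; fixed 195; total 492.
Next best feasible plan costs 663.

Minimum total cost: 492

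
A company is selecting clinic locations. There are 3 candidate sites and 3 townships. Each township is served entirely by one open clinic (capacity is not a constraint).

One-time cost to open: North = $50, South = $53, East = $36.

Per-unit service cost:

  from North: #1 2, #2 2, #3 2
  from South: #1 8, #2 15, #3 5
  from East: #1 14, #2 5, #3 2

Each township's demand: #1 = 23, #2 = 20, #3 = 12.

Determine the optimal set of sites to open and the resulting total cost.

Open North only; minimum total cost 160.

For any fixed open set, each township goes to its cheapest open site; total = fixed + service.
{North}: #1→North 2·23=46, #2→North 2·20=40, #3→North 2·12=24. Service 110; fixed 50; total 160.
{North, East}: service 110 + fixed 86 = 196
{North, South}: service 110 + fixed 103 = 213
{North, South, East}: service 110 + fixed 139 = 249
(All 7 nonempty subsets were checked; North only is lowest.)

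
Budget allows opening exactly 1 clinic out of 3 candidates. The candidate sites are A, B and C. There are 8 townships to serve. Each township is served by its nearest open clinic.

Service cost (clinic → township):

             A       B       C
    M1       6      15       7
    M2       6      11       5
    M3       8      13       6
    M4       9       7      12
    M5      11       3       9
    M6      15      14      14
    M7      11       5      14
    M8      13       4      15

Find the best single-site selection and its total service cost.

With exactly 1 open, each township uses its cheapest among the chosen.
{B}: M1→B 15, M2→B 11, M3→B 13, M4→B 7, M5→B 3, M6→B 14, M7→B 5, M8→B 4. Service cost 72.
{A}: service cost 79
{C}: service cost 82
Among all 3 size-1 choices, {B} is lowest.

Choose B only; total service cost 72.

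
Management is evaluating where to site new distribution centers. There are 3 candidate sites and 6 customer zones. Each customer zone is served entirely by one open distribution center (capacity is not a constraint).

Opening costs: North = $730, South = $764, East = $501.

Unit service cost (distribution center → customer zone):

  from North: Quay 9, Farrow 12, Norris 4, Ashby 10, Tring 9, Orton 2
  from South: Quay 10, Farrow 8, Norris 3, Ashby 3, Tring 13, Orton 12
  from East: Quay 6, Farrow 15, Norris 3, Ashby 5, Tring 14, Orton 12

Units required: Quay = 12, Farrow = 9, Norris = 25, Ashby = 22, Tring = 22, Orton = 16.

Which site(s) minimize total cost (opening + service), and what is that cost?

Open East only; minimum total cost 1393.

For any fixed open set, each customer zone goes to its cheapest open site; total = fixed + service.
{East}: Quay→East 6·12=72, Farrow→East 15·9=135, Norris→East 3·25=75, Ashby→East 5·22=110, Tring→East 14·22=308, Orton→East 12·16=192. Service 892; fixed 501; total 1393.
{North}: service 766 + fixed 730 = 1496
{South}: service 811 + fixed 764 = 1575
{North, South, East}: Quay→East 6·12=72, Farrow→South 8·9=72, Norris→South 3·25=75, Ashby→South 3·22=66, Tring→North 9·22=198, Orton→North 2·16=32. Service 515; fixed 1995; total 2510.
No other subset beats 1393.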